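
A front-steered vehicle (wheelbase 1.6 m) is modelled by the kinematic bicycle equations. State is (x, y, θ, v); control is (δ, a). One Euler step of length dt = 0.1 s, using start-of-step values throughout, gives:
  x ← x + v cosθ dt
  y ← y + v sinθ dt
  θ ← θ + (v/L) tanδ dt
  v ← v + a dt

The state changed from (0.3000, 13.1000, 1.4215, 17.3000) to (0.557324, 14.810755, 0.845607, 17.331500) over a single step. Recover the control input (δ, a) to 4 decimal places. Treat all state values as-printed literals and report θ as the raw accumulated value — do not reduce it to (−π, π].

δ = -0.4894, a = 0.3150

a = (v'−v)/dt = (0.031500)/0.1 = 0.3150
Δθ = θ'−θ = -0.575893;  (v·dt/L) = 17.3000·0.1/1.6 = 1.081250
tan δ = Δθ·L/(v·dt) = -0.532618  →  δ = -0.4894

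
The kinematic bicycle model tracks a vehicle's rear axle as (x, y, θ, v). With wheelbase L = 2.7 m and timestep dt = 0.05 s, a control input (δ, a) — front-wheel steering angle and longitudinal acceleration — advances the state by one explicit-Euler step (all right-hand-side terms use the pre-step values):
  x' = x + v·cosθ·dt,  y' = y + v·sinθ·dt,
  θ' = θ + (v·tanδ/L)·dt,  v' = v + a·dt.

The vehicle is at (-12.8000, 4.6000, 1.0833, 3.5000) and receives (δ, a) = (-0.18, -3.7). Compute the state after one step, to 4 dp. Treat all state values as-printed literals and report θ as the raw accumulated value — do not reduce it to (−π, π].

x' = -12.8000 + 3.5000·cos(1.0833)·0.05 = -12.7180
y' = 4.6000 + 3.5000·sin(1.0833)·0.05 = 4.7546
θ' = 1.0833 + (3.5000/2.7)·tan(-0.18)·0.05 = 1.0715
v' = 3.5000 − 3.7000·0.05 = 3.3150

(-12.7180, 4.7546, 1.0715, 3.3150)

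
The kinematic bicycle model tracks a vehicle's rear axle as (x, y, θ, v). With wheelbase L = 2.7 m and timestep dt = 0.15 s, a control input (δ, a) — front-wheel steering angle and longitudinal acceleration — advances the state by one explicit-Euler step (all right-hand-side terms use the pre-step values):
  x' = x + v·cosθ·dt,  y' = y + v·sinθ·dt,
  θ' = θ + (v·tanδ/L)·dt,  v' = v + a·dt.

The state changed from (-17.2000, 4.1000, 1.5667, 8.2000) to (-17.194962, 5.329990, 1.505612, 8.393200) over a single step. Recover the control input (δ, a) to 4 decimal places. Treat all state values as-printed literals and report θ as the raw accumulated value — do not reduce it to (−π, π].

δ = -0.1333, a = 1.2880

a = (v'−v)/dt = (0.193200)/0.15 = 1.2880
Δθ = θ'−θ = -0.061088;  (v·dt/L) = 8.2000·0.15/2.7 = 0.455556
tan δ = Δθ·L/(v·dt) = -0.134096  →  δ = -0.1333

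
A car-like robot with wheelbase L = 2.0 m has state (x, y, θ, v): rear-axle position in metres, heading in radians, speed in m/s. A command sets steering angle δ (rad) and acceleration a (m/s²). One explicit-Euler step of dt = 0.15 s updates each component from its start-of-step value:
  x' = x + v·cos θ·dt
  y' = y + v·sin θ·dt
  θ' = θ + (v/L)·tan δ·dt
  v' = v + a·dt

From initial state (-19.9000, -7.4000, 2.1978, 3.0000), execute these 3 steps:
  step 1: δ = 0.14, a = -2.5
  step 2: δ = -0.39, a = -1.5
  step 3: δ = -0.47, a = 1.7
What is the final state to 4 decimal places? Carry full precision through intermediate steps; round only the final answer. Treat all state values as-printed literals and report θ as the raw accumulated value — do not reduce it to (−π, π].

after step 1 (δ=0.14, a=-2.5): (-20.164024, -7.035595, 2.229507, 2.625000)
after step 2 (δ=-0.39, a=-1.5): (-20.405038, -6.724225, 2.148581, 2.400000)
after step 3 (δ=-0.47, a=1.7): (-20.601659, -6.422662, 2.057147, 2.655000)

(-20.6017, -6.4227, 2.0571, 2.6550)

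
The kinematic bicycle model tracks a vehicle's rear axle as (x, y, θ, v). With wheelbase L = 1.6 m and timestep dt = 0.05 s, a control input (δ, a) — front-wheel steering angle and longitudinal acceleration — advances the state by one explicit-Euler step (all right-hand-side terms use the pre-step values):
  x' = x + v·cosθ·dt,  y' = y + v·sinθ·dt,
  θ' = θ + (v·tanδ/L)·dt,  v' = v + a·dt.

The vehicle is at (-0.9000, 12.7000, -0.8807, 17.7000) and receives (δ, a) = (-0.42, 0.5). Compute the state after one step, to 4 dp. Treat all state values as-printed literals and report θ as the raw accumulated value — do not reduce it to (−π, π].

(-0.3366, 12.0175, -1.1277, 17.7250)

x' = -0.9000 + 17.7000·cos(-0.8807)·0.05 = -0.3366
y' = 12.7000 + 17.7000·sin(-0.8807)·0.05 = 12.0175
θ' = -0.8807 + (17.7000/1.6)·tan(-0.42)·0.05 = -1.1277
v' = 17.7000 + 0.5000·0.05 = 17.7250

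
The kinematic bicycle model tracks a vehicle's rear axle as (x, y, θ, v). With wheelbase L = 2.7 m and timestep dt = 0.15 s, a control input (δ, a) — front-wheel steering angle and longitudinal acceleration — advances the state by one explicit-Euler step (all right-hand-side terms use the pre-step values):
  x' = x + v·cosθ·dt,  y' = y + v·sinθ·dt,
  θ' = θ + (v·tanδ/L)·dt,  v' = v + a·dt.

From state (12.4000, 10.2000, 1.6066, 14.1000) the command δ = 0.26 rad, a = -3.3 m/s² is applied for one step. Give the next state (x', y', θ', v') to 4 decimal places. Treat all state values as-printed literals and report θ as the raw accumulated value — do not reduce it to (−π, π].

(12.3243, 12.3136, 1.8150, 13.6050)

x' = 12.4000 + 14.1000·cos(1.6066)·0.15 = 12.3243
y' = 10.2000 + 14.1000·sin(1.6066)·0.15 = 12.3136
θ' = 1.6066 + (14.1000/2.7)·tan(0.26)·0.15 = 1.8150
v' = 14.1000 − 3.3000·0.15 = 13.6050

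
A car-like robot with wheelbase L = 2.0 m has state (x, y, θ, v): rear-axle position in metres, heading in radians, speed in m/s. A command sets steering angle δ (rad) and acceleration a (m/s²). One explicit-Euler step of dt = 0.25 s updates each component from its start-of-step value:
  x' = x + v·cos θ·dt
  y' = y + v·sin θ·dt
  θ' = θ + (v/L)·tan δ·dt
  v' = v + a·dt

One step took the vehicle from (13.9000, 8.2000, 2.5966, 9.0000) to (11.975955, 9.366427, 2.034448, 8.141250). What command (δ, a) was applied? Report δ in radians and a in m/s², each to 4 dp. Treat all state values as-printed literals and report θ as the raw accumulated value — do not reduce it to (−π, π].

δ = -0.4634, a = -3.4350

a = (v'−v)/dt = (-0.858750)/0.25 = -3.4350
Δθ = θ'−θ = -0.562152;  (v·dt/L) = 9.0000·0.25/2.0 = 1.125000
tan δ = Δθ·L/(v·dt) = -0.499691  →  δ = -0.4634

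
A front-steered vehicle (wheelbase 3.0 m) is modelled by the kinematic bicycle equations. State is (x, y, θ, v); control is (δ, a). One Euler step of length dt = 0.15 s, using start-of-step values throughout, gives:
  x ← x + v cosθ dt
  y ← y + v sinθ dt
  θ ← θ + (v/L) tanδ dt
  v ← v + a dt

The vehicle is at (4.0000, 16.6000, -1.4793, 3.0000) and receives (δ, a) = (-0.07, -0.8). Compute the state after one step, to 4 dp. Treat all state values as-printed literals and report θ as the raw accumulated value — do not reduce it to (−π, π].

x' = 4.0000 + 3.0000·cos(-1.4793)·0.15 = 4.0411
y' = 16.6000 + 3.0000·sin(-1.4793)·0.15 = 16.1519
θ' = -1.4793 + (3.0000/3.0)·tan(-0.07)·0.15 = -1.4898
v' = 3.0000 − 0.8000·0.15 = 2.8800

(4.0411, 16.1519, -1.4898, 2.8800)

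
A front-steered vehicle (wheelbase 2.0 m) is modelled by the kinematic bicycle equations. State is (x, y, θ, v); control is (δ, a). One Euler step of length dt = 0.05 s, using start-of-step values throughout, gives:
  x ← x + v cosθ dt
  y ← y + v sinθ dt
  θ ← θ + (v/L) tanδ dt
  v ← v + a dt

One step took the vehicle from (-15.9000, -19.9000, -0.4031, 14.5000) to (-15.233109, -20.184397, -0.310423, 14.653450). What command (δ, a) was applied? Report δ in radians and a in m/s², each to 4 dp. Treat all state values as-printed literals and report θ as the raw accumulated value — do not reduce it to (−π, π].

δ = 0.2503, a = 3.0690

a = (v'−v)/dt = (0.153450)/0.05 = 3.0690
Δθ = θ'−θ = 0.092677;  (v·dt/L) = 14.5000·0.05/2.0 = 0.362500
tan δ = Δθ·L/(v·dt) = 0.255661  →  δ = 0.2503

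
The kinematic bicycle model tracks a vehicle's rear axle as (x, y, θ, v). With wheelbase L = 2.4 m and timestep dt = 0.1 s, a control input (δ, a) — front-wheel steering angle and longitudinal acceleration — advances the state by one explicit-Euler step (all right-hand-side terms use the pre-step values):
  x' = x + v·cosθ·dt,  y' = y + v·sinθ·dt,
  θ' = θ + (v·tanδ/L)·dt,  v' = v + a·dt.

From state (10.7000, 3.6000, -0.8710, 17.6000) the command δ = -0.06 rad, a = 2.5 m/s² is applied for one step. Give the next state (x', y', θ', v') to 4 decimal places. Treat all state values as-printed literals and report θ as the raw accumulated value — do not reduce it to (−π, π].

(11.8335, 2.2536, -0.9151, 17.8500)

x' = 10.7000 + 17.6000·cos(-0.8710)·0.1 = 11.8335
y' = 3.6000 + 17.6000·sin(-0.8710)·0.1 = 2.2536
θ' = -0.8710 + (17.6000/2.4)·tan(-0.06)·0.1 = -0.9151
v' = 17.6000 + 2.5000·0.1 = 17.8500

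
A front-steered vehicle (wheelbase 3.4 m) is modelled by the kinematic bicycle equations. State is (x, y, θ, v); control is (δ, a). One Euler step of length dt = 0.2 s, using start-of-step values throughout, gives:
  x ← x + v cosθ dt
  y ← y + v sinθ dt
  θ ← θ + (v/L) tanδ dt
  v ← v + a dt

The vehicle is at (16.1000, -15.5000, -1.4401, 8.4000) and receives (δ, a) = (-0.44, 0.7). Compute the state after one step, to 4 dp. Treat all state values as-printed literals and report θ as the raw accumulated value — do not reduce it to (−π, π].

(16.3189, -17.1657, -1.6727, 8.5400)

x' = 16.1000 + 8.4000·cos(-1.4401)·0.2 = 16.3189
y' = -15.5000 + 8.4000·sin(-1.4401)·0.2 = -17.1657
θ' = -1.4401 + (8.4000/3.4)·tan(-0.44)·0.2 = -1.6727
v' = 8.4000 + 0.7000·0.2 = 8.5400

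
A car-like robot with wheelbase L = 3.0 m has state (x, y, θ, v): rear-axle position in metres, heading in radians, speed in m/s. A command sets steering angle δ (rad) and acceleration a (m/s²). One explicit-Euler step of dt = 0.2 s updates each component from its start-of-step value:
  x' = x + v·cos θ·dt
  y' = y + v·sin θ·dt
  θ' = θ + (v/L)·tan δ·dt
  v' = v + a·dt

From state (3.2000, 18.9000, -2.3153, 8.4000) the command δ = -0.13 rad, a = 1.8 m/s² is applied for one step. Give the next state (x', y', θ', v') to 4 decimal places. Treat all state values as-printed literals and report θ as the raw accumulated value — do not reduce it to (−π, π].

x' = 3.2000 + 8.4000·cos(-2.3153)·0.2 = 2.0616
y' = 18.9000 + 8.4000·sin(-2.3153)·0.2 = 17.6645
θ' = -2.3153 + (8.4000/3.0)·tan(-0.13)·0.2 = -2.3885
v' = 8.4000 + 1.8000·0.2 = 8.7600

(2.0616, 17.6645, -2.3885, 8.7600)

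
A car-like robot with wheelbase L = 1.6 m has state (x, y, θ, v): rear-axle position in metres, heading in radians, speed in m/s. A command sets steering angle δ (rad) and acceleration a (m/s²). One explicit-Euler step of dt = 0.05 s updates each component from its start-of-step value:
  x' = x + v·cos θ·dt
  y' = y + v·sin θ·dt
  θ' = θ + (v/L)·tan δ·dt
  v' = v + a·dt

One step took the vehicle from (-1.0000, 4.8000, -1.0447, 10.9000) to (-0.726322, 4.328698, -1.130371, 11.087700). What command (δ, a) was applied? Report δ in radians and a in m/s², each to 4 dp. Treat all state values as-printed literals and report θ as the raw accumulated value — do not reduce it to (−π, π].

δ = -0.2464, a = 3.7540

a = (v'−v)/dt = (0.187700)/0.05 = 3.7540
Δθ = θ'−θ = -0.085671;  (v·dt/L) = 10.9000·0.05/1.6 = 0.340625
tan δ = Δθ·L/(v·dt) = -0.251511  →  δ = -0.2464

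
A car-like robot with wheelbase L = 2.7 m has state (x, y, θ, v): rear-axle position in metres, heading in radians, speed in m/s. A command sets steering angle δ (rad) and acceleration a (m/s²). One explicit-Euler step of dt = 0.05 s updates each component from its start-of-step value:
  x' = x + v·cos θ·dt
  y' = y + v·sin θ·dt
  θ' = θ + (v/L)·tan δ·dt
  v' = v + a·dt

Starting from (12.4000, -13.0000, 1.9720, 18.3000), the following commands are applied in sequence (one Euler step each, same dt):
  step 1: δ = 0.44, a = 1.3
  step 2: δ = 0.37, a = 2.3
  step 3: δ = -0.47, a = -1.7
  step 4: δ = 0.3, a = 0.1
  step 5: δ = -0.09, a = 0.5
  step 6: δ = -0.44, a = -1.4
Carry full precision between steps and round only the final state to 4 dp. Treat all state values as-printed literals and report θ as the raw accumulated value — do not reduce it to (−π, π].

(9.4553, -8.3600, 2.0036, 18.3550)

after step 1 (δ=0.44, a=1.3): (12.042668, -12.157659, 2.131542, 18.365000)
after step 2 (δ=0.37, a=2.3): (11.554326, -11.380031, 2.263452, 18.480000)
after step 3 (δ=-0.47, a=-1.7): (10.964276, -10.668964, 2.089614, 18.395000)
after step 4 (δ=0.3, a=0.1): (10.508214, -9.870247, 2.194989, 18.400000)
after step 5 (δ=-0.09, a=0.5): (9.970527, -9.123727, 2.164240, 18.425000)
after step 6 (δ=-0.44, a=-1.4): (9.455346, -8.359992, 2.003607, 18.355000)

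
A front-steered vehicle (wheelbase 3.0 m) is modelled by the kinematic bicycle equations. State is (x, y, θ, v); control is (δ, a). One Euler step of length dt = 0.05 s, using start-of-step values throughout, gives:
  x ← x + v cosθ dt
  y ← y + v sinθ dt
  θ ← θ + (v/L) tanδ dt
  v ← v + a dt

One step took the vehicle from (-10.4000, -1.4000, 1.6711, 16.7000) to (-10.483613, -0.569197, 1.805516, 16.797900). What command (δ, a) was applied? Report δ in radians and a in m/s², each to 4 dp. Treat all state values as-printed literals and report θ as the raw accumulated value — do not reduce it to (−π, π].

δ = 0.4499, a = 1.9580

a = (v'−v)/dt = (0.097900)/0.05 = 1.9580
Δθ = θ'−θ = 0.134416;  (v·dt/L) = 16.7000·0.05/3.0 = 0.278333
tan δ = Δθ·L/(v·dt) = 0.482932  →  δ = 0.4499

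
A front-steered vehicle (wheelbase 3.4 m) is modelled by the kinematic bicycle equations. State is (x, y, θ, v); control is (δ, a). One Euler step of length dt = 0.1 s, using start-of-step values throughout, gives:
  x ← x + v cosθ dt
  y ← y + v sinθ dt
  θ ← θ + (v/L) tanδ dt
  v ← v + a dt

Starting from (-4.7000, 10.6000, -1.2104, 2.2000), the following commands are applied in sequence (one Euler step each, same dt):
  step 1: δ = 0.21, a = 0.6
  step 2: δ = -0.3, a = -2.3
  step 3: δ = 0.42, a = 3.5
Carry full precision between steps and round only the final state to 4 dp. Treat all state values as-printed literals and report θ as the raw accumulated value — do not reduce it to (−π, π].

(-4.4695, 9.9933, -1.1905, 2.3800)

after step 1 (δ=0.21, a=0.6): (-4.622418, 10.394133, -1.196608, 2.260000)
after step 2 (δ=-0.3, a=-2.3): (-4.539811, 10.183772, -1.217170, 2.030000)
after step 3 (δ=0.42, a=3.5): (-4.469512, 9.993333, -1.190507, 2.380000)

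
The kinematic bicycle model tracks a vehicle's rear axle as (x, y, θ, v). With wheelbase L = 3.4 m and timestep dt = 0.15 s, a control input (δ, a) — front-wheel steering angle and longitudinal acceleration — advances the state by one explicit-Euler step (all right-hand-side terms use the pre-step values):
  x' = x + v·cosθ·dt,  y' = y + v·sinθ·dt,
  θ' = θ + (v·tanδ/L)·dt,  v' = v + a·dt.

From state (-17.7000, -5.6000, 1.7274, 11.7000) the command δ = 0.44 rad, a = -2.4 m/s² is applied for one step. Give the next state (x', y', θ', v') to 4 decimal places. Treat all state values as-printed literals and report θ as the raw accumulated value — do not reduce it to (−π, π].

x' = -17.7000 + 11.7000·cos(1.7274)·0.15 = -17.9737
y' = -5.6000 + 11.7000·sin(1.7274)·0.15 = -3.8665
θ' = 1.7274 + (11.7000/3.4)·tan(0.44)·0.15 = 1.9704
v' = 11.7000 − 2.4000·0.15 = 11.3400

(-17.9737, -3.8665, 1.9704, 11.3400)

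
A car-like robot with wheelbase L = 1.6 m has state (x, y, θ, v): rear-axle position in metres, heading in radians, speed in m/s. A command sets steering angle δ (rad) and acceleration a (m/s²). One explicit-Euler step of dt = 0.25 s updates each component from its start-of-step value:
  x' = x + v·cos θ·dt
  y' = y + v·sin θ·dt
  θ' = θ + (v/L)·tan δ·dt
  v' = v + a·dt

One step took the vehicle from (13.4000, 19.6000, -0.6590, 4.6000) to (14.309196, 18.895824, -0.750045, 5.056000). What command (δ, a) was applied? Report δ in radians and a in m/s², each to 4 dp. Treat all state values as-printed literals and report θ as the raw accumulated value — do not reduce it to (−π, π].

δ = -0.1260, a = 1.8240

a = (v'−v)/dt = (0.456000)/0.25 = 1.8240
Δθ = θ'−θ = -0.091045;  (v·dt/L) = 4.6000·0.25/1.6 = 0.718750
tan δ = Δθ·L/(v·dt) = -0.126671  →  δ = -0.1260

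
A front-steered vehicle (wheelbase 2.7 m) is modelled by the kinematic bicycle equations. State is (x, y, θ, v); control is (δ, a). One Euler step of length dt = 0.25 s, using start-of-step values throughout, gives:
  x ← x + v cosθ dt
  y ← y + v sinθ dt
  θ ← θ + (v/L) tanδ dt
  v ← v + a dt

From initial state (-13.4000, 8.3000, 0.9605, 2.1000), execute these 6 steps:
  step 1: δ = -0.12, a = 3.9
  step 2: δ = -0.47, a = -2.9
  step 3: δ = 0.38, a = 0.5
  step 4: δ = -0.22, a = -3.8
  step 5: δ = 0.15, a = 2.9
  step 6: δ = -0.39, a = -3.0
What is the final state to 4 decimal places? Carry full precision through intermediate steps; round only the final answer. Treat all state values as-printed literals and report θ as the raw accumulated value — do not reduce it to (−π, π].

(-11.2075, 10.9479, 0.7638, 1.5000)

after step 1 (δ=-0.12, a=3.9): (-13.099117, 8.730226, 0.937054, 3.075000)
after step 2 (δ=-0.47, a=-2.9): (-12.643891, 9.349698, 0.792425, 2.350000)
after step 3 (δ=0.38, a=0.5): (-12.231395, 9.768032, 0.879334, 2.475000)
after step 4 (δ=-0.22, a=-3.8): (-11.836840, 10.244664, 0.828088, 1.525000)
after step 5 (δ=0.15, a=2.9): (-11.579006, 10.525508, 0.849429, 2.250000)
after step 6 (δ=-0.39, a=-3.0): (-11.207524, 10.947891, 0.763792, 1.500000)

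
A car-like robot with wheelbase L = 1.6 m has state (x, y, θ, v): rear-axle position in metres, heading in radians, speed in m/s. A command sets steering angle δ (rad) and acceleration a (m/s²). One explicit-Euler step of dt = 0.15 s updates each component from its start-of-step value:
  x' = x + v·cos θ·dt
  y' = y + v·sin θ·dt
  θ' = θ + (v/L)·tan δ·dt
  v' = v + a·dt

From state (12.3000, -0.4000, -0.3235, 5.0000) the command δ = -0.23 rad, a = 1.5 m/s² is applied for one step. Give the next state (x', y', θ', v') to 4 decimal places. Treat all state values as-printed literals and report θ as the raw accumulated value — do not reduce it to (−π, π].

(13.0111, -0.6384, -0.4333, 5.2250)

x' = 12.3000 + 5.0000·cos(-0.3235)·0.15 = 13.0111
y' = -0.4000 + 5.0000·sin(-0.3235)·0.15 = -0.6384
θ' = -0.3235 + (5.0000/1.6)·tan(-0.23)·0.15 = -0.4333
v' = 5.0000 + 1.5000·0.15 = 5.2250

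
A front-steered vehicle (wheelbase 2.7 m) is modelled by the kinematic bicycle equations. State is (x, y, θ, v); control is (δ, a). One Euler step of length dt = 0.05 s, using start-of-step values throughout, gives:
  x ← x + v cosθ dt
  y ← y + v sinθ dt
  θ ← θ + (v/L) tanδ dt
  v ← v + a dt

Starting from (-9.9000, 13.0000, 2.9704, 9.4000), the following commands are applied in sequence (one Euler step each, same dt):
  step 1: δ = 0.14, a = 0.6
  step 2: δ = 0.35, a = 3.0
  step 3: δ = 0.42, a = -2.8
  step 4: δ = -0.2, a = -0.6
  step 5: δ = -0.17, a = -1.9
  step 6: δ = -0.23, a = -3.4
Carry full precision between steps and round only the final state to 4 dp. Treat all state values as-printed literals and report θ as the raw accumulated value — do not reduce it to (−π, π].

after step 1 (δ=0.14, a=0.6): (-10.363130, 13.080068, 2.994931, 9.430000)
after step 2 (δ=0.35, a=3.0): (-10.829568, 13.148972, 3.058676, 9.580000)
after step 3 (δ=0.42, a=-2.8): (-11.306922, 13.188643, 3.137901, 9.440000)
after step 4 (δ=-0.2, a=-0.6): (-11.778919, 13.190386, 3.102464, 9.410000)
after step 5 (δ=-0.17, a=-1.9): (-12.249059, 13.208791, 3.072551, 9.315000)
after step 6 (δ=-0.23, a=-3.4): (-12.713699, 13.240921, 3.032162, 9.145000)

(-12.7137, 13.2409, 3.0322, 9.1450)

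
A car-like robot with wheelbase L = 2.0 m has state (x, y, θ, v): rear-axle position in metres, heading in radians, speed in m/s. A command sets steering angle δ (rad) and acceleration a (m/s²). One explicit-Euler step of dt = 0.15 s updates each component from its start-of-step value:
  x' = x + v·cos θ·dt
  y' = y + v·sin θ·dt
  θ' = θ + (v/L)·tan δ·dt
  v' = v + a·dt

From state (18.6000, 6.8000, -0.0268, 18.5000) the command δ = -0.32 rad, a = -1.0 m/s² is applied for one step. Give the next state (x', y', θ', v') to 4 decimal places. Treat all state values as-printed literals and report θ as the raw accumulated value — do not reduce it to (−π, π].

(21.3740, 6.7256, -0.4866, 18.3500)

x' = 18.6000 + 18.5000·cos(-0.0268)·0.15 = 21.3740
y' = 6.8000 + 18.5000·sin(-0.0268)·0.15 = 6.7256
θ' = -0.0268 + (18.5000/2.0)·tan(-0.32)·0.15 = -0.4866
v' = 18.5000 − 1.0000·0.15 = 18.3500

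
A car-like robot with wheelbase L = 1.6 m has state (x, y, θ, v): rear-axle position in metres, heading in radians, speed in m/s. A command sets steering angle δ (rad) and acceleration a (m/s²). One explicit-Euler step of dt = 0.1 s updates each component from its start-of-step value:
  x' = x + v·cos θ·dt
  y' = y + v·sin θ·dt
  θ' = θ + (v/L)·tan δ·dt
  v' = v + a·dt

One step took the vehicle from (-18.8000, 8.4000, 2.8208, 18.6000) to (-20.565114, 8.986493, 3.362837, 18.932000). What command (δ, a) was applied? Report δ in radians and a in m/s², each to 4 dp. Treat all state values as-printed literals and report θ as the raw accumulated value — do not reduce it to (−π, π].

δ = 0.4363, a = 3.3200

a = (v'−v)/dt = (0.332000)/0.1 = 3.3200
Δθ = θ'−θ = 0.542037;  (v·dt/L) = 18.6000·0.1/1.6 = 1.162500
tan δ = Δθ·L/(v·dt) = 0.466268  →  δ = 0.4363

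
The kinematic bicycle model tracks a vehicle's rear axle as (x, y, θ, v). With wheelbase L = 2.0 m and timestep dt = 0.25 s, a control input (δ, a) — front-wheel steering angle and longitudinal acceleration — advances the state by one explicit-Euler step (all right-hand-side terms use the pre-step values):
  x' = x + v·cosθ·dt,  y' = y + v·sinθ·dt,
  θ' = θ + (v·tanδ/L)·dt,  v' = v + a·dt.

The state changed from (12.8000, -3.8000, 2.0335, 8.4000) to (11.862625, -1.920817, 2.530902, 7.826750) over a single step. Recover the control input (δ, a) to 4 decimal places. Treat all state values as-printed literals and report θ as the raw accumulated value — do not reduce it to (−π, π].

a = (v'−v)/dt = (-0.573250)/0.25 = -2.2930
Δθ = θ'−θ = 0.497402;  (v·dt/L) = 8.4000·0.25/2.0 = 1.050000
tan δ = Δθ·L/(v·dt) = 0.473716  →  δ = 0.4424

δ = 0.4424, a = -2.2930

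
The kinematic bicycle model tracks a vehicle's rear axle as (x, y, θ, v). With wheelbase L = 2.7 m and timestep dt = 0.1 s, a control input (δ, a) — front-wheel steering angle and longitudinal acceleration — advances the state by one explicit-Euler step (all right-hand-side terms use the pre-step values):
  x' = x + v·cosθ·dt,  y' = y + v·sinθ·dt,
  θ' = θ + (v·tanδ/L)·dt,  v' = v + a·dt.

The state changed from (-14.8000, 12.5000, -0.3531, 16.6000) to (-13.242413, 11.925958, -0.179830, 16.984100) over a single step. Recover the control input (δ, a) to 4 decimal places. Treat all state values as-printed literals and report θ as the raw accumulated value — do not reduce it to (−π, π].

a = (v'−v)/dt = (0.384100)/0.1 = 3.8410
Δθ = θ'−θ = 0.173270;  (v·dt/L) = 16.6000·0.1/2.7 = 0.614815
tan δ = Δθ·L/(v·dt) = 0.281825  →  δ = 0.2747

δ = 0.2747, a = 3.8410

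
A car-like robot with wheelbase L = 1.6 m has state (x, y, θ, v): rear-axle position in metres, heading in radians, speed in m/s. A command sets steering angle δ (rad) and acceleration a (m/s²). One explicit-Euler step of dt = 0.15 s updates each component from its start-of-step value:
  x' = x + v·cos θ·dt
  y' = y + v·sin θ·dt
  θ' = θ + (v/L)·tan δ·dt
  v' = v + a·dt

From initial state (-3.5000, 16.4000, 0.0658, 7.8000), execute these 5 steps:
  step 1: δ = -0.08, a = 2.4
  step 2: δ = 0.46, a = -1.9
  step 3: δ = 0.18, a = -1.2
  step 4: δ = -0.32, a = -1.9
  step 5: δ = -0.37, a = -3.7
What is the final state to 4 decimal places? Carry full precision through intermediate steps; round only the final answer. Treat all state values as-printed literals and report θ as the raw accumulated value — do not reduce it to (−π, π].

(2.0548, 17.8135, 0.0120, 6.8550)

after step 1 (δ=-0.08, a=2.4): (-2.332532, 16.476930, 0.007175, 8.160000)
after step 2 (δ=0.46, a=-1.9): (-1.108563, 16.485712, 0.386193, 7.875000)
after step 3 (δ=0.18, a=-1.2): (-0.014313, 16.930648, 0.520538, 7.695000)
after step 4 (δ=-0.32, a=-1.9): (0.987059, 17.504710, 0.281471, 7.410000)
after step 5 (δ=-0.37, a=-3.7): (2.054819, 17.813451, 0.012028, 6.855000)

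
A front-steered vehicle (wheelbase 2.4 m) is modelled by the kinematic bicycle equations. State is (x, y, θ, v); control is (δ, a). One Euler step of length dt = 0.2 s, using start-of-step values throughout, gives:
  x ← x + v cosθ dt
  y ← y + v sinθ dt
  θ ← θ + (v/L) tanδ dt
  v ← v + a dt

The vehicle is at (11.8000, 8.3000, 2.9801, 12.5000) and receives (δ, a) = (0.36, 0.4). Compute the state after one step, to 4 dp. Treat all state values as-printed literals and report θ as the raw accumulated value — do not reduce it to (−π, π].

(9.3325, 8.7020, 3.3722, 12.5800)

x' = 11.8000 + 12.5000·cos(2.9801)·0.2 = 9.3325
y' = 8.3000 + 12.5000·sin(2.9801)·0.2 = 8.7020
θ' = 2.9801 + (12.5000/2.4)·tan(0.36)·0.2 = 3.3722
v' = 12.5000 + 0.4000·0.2 = 12.5800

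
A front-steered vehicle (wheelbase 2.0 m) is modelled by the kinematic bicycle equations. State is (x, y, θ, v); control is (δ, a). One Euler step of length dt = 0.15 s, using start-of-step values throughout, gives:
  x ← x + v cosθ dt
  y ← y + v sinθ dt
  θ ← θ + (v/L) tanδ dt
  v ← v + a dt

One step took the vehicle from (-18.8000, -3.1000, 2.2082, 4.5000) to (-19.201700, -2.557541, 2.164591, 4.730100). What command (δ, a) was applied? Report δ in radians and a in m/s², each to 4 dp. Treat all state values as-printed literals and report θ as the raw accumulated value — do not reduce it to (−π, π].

a = (v'−v)/dt = (0.230100)/0.15 = 1.5340
Δθ = θ'−θ = -0.043609;  (v·dt/L) = 4.5000·0.15/2.0 = 0.337500
tan δ = Δθ·L/(v·dt) = -0.129212  →  δ = -0.1285

δ = -0.1285, a = 1.5340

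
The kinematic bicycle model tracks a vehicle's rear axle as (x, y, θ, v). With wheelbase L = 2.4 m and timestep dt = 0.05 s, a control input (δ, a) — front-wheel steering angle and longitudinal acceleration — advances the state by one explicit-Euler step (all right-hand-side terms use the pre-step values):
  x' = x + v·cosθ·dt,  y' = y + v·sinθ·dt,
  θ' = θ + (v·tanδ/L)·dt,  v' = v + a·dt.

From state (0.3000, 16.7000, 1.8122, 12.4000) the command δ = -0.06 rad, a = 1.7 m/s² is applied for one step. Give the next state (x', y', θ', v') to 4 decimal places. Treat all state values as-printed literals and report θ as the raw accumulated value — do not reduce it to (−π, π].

(0.1518, 17.3020, 1.7967, 12.4850)

x' = 0.3000 + 12.4000·cos(1.8122)·0.05 = 0.1518
y' = 16.7000 + 12.4000·sin(1.8122)·0.05 = 17.3020
θ' = 1.8122 + (12.4000/2.4)·tan(-0.06)·0.05 = 1.7967
v' = 12.4000 + 1.7000·0.05 = 12.4850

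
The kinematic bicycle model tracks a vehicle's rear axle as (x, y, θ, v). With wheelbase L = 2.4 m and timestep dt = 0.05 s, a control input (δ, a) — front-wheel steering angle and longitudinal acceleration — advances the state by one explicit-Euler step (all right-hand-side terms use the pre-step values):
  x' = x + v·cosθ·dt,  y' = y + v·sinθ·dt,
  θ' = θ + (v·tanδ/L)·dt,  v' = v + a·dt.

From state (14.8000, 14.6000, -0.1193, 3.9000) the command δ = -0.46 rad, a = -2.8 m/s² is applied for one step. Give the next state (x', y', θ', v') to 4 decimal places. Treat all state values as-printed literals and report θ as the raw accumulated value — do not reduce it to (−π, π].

(14.9936, 14.5768, -0.1596, 3.7600)

x' = 14.8000 + 3.9000·cos(-0.1193)·0.05 = 14.9936
y' = 14.6000 + 3.9000·sin(-0.1193)·0.05 = 14.5768
θ' = -0.1193 + (3.9000/2.4)·tan(-0.46)·0.05 = -0.1596
v' = 3.9000 − 2.8000·0.05 = 3.7600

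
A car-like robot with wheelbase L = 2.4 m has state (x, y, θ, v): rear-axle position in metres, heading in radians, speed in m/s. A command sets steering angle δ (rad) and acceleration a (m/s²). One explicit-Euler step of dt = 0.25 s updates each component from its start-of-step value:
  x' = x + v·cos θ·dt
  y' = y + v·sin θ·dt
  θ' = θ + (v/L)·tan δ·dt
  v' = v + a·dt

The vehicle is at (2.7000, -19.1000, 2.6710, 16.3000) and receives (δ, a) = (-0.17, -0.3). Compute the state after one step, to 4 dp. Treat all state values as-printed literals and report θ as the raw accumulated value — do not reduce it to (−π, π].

(-0.9320, -17.2523, 2.3795, 16.2250)

x' = 2.7000 + 16.3000·cos(2.6710)·0.25 = -0.9320
y' = -19.1000 + 16.3000·sin(2.6710)·0.25 = -17.2523
θ' = 2.6710 + (16.3000/2.4)·tan(-0.17)·0.25 = 2.3795
v' = 16.3000 − 0.3000·0.25 = 16.2250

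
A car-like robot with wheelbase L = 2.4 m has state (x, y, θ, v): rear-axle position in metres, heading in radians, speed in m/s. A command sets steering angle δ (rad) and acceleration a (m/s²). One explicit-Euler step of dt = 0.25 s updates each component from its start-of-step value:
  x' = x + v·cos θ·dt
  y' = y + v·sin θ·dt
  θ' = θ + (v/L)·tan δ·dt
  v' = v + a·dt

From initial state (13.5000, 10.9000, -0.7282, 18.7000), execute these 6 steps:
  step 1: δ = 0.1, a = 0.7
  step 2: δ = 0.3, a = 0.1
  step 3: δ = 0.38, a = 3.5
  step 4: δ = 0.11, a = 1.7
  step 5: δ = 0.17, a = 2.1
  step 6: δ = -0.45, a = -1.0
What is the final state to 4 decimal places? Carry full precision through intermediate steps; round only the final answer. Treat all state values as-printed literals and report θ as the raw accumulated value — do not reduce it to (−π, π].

after step 1 (δ=0.1, a=0.7): (16.989296, 7.788660, -0.532756, 18.875000)
after step 2 (δ=0.3, a=0.1): (21.054076, 5.391961, 0.075444, 18.900000)
after step 3 (δ=0.38, a=3.5): (25.765636, 5.748095, 0.861788, 19.775000)
after step 4 (δ=0.11, a=1.7): (28.984421, 9.500439, 1.089294, 20.200000)
after step 5 (δ=0.17, a=2.1): (31.323131, 13.976256, 1.450489, 20.725000)
after step 6 (δ=-0.45, a=-1.0): (31.944971, 19.120055, 0.407644, 20.475000)

(31.9450, 19.1201, 0.4076, 20.4750)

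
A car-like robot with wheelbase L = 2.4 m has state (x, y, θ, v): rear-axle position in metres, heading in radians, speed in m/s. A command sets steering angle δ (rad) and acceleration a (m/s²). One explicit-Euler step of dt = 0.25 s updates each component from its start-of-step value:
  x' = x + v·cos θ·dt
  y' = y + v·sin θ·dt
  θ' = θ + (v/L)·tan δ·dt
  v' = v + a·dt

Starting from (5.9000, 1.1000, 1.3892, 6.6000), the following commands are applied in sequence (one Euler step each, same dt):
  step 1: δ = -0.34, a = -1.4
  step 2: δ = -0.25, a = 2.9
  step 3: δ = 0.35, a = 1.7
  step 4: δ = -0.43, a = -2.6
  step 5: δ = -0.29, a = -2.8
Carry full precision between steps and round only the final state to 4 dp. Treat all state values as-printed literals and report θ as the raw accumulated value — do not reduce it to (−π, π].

after step 1 (δ=-0.34, a=-1.4): (6.197990, 2.722868, 1.146006, 6.250000)
after step 2 (δ=-0.25, a=2.9): (6.841943, 4.146501, 0.979768, 6.975000)
after step 3 (δ=0.35, a=1.7): (7.813587, 5.594456, 1.244984, 7.400000)
after step 4 (δ=-0.43, a=-2.6): (8.405733, 7.347129, 0.891463, 6.750000)
after step 5 (δ=-0.29, a=-2.8): (9.465946, 8.659990, 0.681642, 6.050000)

(9.4659, 8.6600, 0.6816, 6.0500)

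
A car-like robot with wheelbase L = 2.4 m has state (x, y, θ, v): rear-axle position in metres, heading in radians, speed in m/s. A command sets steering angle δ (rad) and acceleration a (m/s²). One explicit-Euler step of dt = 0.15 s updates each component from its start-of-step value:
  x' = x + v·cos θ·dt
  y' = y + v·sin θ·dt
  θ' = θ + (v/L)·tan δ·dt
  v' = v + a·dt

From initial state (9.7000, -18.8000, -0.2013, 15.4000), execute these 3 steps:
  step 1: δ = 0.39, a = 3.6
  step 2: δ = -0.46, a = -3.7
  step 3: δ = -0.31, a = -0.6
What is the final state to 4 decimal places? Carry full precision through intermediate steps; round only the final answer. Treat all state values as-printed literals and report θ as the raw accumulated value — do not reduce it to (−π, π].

after step 1 (δ=0.39, a=3.6): (11.963355, -19.261869, 0.194340, 15.940000)
after step 2 (δ=-0.46, a=-3.7): (14.309345, -18.800121, -0.299250, 15.385000)
after step 3 (δ=-0.31, a=-0.6): (16.514534, -19.480455, -0.607265, 15.295000)

(16.5145, -19.4805, -0.6073, 15.2950)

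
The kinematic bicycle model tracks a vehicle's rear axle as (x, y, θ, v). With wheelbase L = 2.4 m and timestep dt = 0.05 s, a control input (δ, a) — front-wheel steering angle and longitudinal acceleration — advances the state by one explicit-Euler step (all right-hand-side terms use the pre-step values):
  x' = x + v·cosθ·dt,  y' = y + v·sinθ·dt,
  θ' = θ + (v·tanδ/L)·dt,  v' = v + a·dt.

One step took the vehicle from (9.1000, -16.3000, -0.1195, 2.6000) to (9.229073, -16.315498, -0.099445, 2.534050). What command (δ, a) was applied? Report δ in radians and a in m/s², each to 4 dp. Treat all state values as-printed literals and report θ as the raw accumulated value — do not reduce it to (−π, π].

a = (v'−v)/dt = (-0.065950)/0.05 = -1.3190
Δθ = θ'−θ = 0.020055;  (v·dt/L) = 2.6000·0.05/2.4 = 0.054167
tan δ = Δθ·L/(v·dt) = 0.370246  →  δ = 0.3546

δ = 0.3546, a = -1.3190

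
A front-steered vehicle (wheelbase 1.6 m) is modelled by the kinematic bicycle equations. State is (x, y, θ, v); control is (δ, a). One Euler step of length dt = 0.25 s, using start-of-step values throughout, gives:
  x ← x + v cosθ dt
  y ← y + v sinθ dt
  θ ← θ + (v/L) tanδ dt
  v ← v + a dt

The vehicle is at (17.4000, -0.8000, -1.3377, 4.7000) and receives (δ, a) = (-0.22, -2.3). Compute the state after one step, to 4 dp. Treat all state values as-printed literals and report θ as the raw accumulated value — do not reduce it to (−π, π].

(17.6714, -1.9432, -1.5019, 4.1250)

x' = 17.4000 + 4.7000·cos(-1.3377)·0.25 = 17.6714
y' = -0.8000 + 4.7000·sin(-1.3377)·0.25 = -1.9432
θ' = -1.3377 + (4.7000/1.6)·tan(-0.22)·0.25 = -1.5019
v' = 4.7000 − 2.3000·0.25 = 4.1250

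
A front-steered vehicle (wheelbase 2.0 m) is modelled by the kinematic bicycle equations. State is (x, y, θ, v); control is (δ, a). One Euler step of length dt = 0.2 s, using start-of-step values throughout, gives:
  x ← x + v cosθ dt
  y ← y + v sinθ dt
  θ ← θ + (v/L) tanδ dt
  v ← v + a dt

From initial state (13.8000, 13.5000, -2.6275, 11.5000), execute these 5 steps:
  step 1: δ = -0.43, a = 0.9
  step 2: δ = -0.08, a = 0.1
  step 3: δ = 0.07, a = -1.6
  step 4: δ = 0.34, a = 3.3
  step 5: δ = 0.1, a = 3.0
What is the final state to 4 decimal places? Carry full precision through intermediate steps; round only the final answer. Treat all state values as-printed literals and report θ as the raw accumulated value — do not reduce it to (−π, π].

after step 1 (δ=-0.43, a=0.9): (11.797300, 12.368987, -3.154914, 11.680000)
after step 2 (δ=-0.08, a=0.1): (9.461507, 12.400105, -3.248554, 11.700000)
after step 3 (δ=0.07, a=-1.6): (7.134880, 12.649917, -3.166520, 11.380000)
after step 4 (δ=0.34, a=3.3): (4.859587, 12.706646, -2.763967, 12.040000)
after step 5 (δ=0.1, a=3.0): (2.621248, 11.818783, -2.643164, 12.640000)

(2.6212, 11.8188, -2.6432, 12.6400)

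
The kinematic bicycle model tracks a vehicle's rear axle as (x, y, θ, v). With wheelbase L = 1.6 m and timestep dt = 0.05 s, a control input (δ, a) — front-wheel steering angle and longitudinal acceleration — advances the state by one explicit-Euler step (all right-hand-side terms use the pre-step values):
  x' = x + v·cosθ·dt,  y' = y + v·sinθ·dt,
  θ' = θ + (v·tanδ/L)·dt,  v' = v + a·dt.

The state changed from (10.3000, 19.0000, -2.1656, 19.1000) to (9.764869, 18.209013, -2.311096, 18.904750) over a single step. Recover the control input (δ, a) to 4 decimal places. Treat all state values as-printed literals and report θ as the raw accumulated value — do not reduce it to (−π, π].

δ = -0.2391, a = -3.9050

a = (v'−v)/dt = (-0.195250)/0.05 = -3.9050
Δθ = θ'−θ = -0.145496;  (v·dt/L) = 19.1000·0.05/1.6 = 0.596875
tan δ = Δθ·L/(v·dt) = -0.243763  →  δ = -0.2391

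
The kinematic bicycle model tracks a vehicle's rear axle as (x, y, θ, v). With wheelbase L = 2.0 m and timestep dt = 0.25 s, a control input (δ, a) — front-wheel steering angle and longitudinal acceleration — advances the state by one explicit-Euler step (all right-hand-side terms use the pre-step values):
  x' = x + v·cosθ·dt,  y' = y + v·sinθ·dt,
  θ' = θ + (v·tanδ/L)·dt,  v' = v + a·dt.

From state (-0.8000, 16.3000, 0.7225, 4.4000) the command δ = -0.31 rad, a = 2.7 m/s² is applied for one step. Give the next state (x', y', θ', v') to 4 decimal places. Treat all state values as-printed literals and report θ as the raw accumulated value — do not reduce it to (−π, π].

x' = -0.8000 + 4.4000·cos(0.7225)·0.25 = 0.0252
y' = 16.3000 + 4.4000·sin(0.7225)·0.25 = 17.0274
θ' = 0.7225 + (4.4000/2.0)·tan(-0.31)·0.25 = 0.5463
v' = 4.4000 + 2.7000·0.25 = 5.0750

(0.0252, 17.0274, 0.5463, 5.0750)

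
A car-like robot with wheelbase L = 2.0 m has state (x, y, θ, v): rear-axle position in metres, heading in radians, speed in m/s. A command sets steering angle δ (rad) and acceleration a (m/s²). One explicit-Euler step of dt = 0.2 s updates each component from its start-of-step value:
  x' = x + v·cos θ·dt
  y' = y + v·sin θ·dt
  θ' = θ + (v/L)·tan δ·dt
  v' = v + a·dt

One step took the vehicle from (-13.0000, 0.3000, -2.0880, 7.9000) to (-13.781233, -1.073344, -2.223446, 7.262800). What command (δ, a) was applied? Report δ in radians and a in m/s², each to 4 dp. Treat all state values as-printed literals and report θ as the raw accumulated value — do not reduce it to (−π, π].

a = (v'−v)/dt = (-0.637200)/0.2 = -3.1860
Δθ = θ'−θ = -0.135446;  (v·dt/L) = 7.9000·0.2/2.0 = 0.790000
tan δ = Δθ·L/(v·dt) = -0.171451  →  δ = -0.1698

δ = -0.1698, a = -3.1860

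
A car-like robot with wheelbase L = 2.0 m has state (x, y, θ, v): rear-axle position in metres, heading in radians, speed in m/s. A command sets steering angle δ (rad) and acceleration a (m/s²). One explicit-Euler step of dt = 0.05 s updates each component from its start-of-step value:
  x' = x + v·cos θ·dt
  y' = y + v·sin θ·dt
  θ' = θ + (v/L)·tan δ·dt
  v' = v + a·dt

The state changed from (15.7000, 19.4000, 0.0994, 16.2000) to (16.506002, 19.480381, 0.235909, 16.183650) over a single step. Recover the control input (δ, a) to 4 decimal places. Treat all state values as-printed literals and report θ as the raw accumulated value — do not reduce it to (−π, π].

δ = 0.3251, a = -0.3270

a = (v'−v)/dt = (-0.016350)/0.05 = -0.3270
Δθ = θ'−θ = 0.136509;  (v·dt/L) = 16.2000·0.05/2.0 = 0.405000
tan δ = Δθ·L/(v·dt) = 0.337059  →  δ = 0.3251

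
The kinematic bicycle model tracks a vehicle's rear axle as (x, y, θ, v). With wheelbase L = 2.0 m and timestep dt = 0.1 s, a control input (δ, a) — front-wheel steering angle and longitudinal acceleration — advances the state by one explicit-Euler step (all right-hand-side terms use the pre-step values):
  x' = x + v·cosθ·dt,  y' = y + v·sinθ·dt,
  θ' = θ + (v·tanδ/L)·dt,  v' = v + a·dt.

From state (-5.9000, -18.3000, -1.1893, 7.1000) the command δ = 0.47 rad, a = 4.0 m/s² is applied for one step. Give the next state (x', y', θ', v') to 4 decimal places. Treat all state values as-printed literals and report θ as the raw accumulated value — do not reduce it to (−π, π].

(-5.6357, -18.9590, -1.0090, 7.5000)

x' = -5.9000 + 7.1000·cos(-1.1893)·0.1 = -5.6357
y' = -18.3000 + 7.1000·sin(-1.1893)·0.1 = -18.9590
θ' = -1.1893 + (7.1000/2.0)·tan(0.47)·0.1 = -1.0090
v' = 7.1000 + 4.0000·0.1 = 7.5000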